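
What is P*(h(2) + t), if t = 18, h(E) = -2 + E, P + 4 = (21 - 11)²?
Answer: 1728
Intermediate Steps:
P = 96 (P = -4 + (21 - 11)² = -4 + 10² = -4 + 100 = 96)
P*(h(2) + t) = 96*((-2 + 2) + 18) = 96*(0 + 18) = 96*18 = 1728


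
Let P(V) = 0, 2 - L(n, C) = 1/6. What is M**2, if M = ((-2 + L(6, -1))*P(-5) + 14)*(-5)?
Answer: 4900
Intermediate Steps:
L(n, C) = 11/6 (L(n, C) = 2 - 1/6 = 11/6)
M = -70 (M = ((-2 + 11/6)*0 + 14)*(-5) = (-1/6*0 + 14)*(-5) = (0 + 14)*(-5) = 14*(-5) = -70)
M**2 = (-70)**2 = 4900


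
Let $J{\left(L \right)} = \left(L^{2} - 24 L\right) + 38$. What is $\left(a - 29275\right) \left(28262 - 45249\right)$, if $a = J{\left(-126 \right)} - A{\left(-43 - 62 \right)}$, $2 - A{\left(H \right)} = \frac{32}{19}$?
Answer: $\frac{3336399683}{19} \approx 1.756 \cdot 10^{8}$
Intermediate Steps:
$J{\left(L \right)} = 38 + L^{2} - 24 L$
$A{\left(H \right)} = \frac{6}{19}$ ($A{\left(H \right)} = 2 - \frac{32}{19} = \frac{6}{19}$)
$a = \frac{359816}{19}$ ($a = \left(38 + \left(-126\right)^{2} - -3024\right) - \frac{6}{19} = \left(38 + 15876 + 3024\right) - \frac{6}{19} = 18938 - \frac{6}{19} = \frac{359816}{19} \approx 18938.0$)
$\left(a - 29275\right) \left(28262 - 45249\right) = \left(\frac{359816}{19} - 29275\right) \left(28262 - 45249\right) = \left(- \frac{196409}{19}\right) \left(-16987\right) = \frac{3336399683}{19}$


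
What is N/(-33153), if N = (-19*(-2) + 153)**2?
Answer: -36481/33153 ≈ -1.1004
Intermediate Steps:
N = 36481 (N = (38 + 153)**2 = 191**2 = 36481)
N/(-33153) = 36481/(-33153) = 36481*(-1/33153) = -36481/33153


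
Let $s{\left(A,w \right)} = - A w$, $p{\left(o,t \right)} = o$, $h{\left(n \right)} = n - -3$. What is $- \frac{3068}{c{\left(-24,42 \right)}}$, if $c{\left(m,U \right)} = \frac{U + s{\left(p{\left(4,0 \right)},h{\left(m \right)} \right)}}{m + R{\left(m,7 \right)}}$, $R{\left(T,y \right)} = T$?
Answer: $\frac{24544}{21} \approx 1168.8$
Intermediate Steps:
$h{\left(n \right)} = 3 + n$ ($h{\left(n \right)} = n + 3 = 3 + n$)
$s{\left(A,w \right)} = - A w$
$c{\left(m,U \right)} = \frac{-12 + U - 4 m}{2 m}$ ($c{\left(m,U \right)} = \frac{U - 4 \left(3 + m\right)}{m + m} = \frac{U - \left(12 + 4 m\right)}{2 m} = \left(-12 + U - 4 m\right) \frac{1}{2 m} = \frac{-12 + U - 4 m}{2 m}$)
$- \frac{3068}{c{\left(-24,42 \right)}} = - \frac{3068}{\frac{1}{2} \frac{1}{-24} \left(-12 + 42 - -96\right)} = - \frac{3068}{\frac{1}{2} \left(- \frac{1}{24}\right) \left(-12 + 42 + 96\right)} = - \frac{3068}{\frac{1}{2} \left(- \frac{1}{24}\right) 126} = - \frac{3068}{- \frac{21}{8}} = \left(-3068\right) \left(- \frac{8}{21}\right) = \frac{24544}{21}$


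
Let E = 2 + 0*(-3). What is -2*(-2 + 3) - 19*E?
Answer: -40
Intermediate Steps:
E = 2 (E = 2 + 0 = 2)
-2*(-2 + 3) - 19*E = -2*(-2 + 3) - 19*2 = -2*1 - 38 = -2 - 38 = -40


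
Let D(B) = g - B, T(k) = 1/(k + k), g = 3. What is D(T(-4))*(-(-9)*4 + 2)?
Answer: 475/4 ≈ 118.75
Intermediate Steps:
T(k) = 1/(2*k)
D(B) = 3 - B
D(T(-4))*(-(-9)*4 + 2) = (3 - 1/(2*(-4)))*(-(-9)*4 + 2) = (3 - (-1)/(2*4))*(-3*(-12) + 2) = (3 - 1*(-⅛))*(36 + 2) = (3 + ⅛)*38 = (25/8)*38 = 475/4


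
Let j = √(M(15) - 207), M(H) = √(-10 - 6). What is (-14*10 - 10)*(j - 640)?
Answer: 96000 - 150*√(-207 + 4*I) ≈ 95979.0 - 2158.2*I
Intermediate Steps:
M(H) = 4*I (M(H) = √(-16) = 4*I)
j = √(-207 + 4*I) (j = √(4*I - 207) = √(-207 + 4*I) ≈ 0.139 + 14.388*I)
(-14*10 - 10)*(j - 640) = (-14*10 - 10)*(√(-207 + 4*I) - 640) = (-140 - 10)*(-640 + √(-207 + 4*I)) = -150*(-640 + √(-207 + 4*I)) = 96000 - 150*√(-207 + 4*I)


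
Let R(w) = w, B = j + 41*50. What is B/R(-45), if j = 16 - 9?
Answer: -2057/45 ≈ -45.711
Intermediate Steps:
j = 7
B = 2057 (B = 7 + 41*50 = 7 + 2050 = 2057)
B/R(-45) = 2057/(-45) = 2057*(-1/45) = -2057/45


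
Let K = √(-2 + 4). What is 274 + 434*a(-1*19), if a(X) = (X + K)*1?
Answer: -7972 + 434*√2 ≈ -7358.2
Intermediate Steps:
K = √2 ≈ 1.4142
a(X) = X + √2 (a(X) = (X + √2)*1 = X + √2)
274 + 434*a(-1*19) = 274 + 434*(-1*19 + √2) = 274 + 434*(-19 + √2) = 274 + (-8246 + 434*√2) = -7972 + 434*√2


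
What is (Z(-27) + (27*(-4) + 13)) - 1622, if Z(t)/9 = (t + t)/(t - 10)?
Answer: -63043/37 ≈ -1703.9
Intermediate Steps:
Z(t) = 18*t/(-10 + t) (Z(t) = 9*((t + t)/(t - 10)) = 9*((2*t)/(-10 + t)) = 9*(2*t/(-10 + t)) = 18*t/(-10 + t))
(Z(-27) + (27*(-4) + 13)) - 1622 = (18*(-27)/(-10 - 27) + (27*(-4) + 13)) - 1622 = (18*(-27)/(-37) + (-108 + 13)) - 1622 = (18*(-27)*(-1/37) - 95) - 1622 = (486/37 - 95) - 1622 = -3029/37 - 1622 = -63043/37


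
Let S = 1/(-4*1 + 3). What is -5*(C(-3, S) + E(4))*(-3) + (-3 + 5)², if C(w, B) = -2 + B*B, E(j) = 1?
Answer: 4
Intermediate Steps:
S = -1 (S = 1/(-4 + 3) = 1/(-1) = -1)
C(w, B) = -2 + B²
-5*(C(-3, S) + E(4))*(-3) + (-3 + 5)² = -5*((-2 + (-1)²) + 1)*(-3) + (-3 + 5)² = -5*((-2 + 1) + 1)*(-3) + 2² = -5*(-1 + 1)*(-3) + 4 = -5*0*(-3) + 4 = 0*(-3) + 4 = 0 + 4 = 4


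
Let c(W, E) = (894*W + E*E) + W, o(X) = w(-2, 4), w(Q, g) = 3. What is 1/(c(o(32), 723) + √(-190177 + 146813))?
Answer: 262707/138029957380 - I*√10841/138029957380 ≈ 1.9033e-6 - 7.5433e-10*I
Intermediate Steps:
o(X) = 3
c(W, E) = E² + 895*W (c(W, E) = (894*W + E²) + W = (E² + 894*W) + W = E² + 895*W)
1/(c(o(32), 723) + √(-190177 + 146813)) = 1/((723² + 895*3) + √(-190177 + 146813)) = 1/((522729 + 2685) + √(-43364)) = 1/(525414 + 2*I*√10841)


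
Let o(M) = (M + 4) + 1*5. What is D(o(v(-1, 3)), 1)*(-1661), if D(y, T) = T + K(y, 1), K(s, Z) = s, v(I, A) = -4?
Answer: -9966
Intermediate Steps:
o(M) = 9 + M (o(M) = (4 + M) + 5 = 9 + M)
D(y, T) = T + y
D(o(v(-1, 3)), 1)*(-1661) = (1 + (9 - 4))*(-1661) = (1 + 5)*(-1661) = 6*(-1661) = -9966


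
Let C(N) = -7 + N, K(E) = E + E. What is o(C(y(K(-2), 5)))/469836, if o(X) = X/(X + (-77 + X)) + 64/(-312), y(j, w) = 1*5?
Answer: -95/247368654 ≈ -3.8404e-7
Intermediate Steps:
K(E) = 2*E
y(j, w) = 5
o(X) = -8/39 + X/(-77 + 2*X) (o(X) = X/(-77 + 2*X) + 64*(-1/312) = X/(-77 + 2*X) - 8/39 = -8/39 + X/(-77 + 2*X))
o(C(y(K(-2), 5)))/469836 = ((616 + 23*(-7 + 5))/(39*(-77 + 2*(-7 + 5))))/469836 = ((616 + 23*(-2))/(39*(-77 + 2*(-2))))*(1/469836) = ((616 - 46)/(39*(-77 - 4)))*(1/469836) = ((1/39)*570/(-81))*(1/469836) = ((1/39)*(-1/81)*570)*(1/469836) = -190/1053*1/469836 = -95/247368654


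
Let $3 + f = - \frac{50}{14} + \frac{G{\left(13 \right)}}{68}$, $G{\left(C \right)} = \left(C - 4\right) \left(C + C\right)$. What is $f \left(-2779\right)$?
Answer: $\frac{295765}{34} \approx 8699.0$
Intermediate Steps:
$G{\left(C \right)} = 2 C \left(-4 + C\right)$ ($G{\left(C \right)} = \left(-4 + C\right) 2 C = 2 C \left(-4 + C\right)$)
$f = - \frac{745}{238}$ ($f = -3 - \left(\frac{25}{7} - \frac{2 \cdot 13 \left(-4 + 13\right)}{68}\right) = -3 - \left(\frac{25}{7} - 2 \cdot 13 \cdot 9 \cdot \frac{1}{68}\right) = -3 + \left(- \frac{25}{7} + 234 \cdot \frac{1}{68}\right) = -3 + \left(- \frac{25}{7} + \frac{117}{34}\right) = -3 - \frac{31}{238} = - \frac{745}{238} \approx -3.1303$)
$f \left(-2779\right) = \left(- \frac{745}{238}\right) \left(-2779\right) = \frac{295765}{34}$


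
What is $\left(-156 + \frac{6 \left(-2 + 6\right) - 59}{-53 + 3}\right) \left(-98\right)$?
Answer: $\frac{76097}{5} \approx 15219.0$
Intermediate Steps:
$\left(-156 + \frac{6 \left(-2 + 6\right) - 59}{-53 + 3}\right) \left(-98\right) = \left(-156 + \frac{6 \cdot 4 - 59}{-50}\right) \left(-98\right) = \left(-156 + \left(24 - 59\right) \left(- \frac{1}{50}\right)\right) \left(-98\right) = \left(-156 - - \frac{7}{10}\right) \left(-98\right) = \left(-156 + \frac{7}{10}\right) \left(-98\right) = \left(- \frac{1553}{10}\right) \left(-98\right) = \frac{76097}{5}$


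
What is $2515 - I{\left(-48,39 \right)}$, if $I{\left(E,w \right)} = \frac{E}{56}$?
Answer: $\frac{17611}{7} \approx 2515.9$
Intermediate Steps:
$I{\left(E,w \right)} = \frac{E}{56}$ ($I{\left(E,w \right)} = E \frac{1}{56} = \frac{E}{56}$)
$2515 - I{\left(-48,39 \right)} = 2515 - \frac{1}{56} \left(-48\right) = 2515 - - \frac{6}{7} = 2515 + \frac{6}{7} = \frac{17611}{7}$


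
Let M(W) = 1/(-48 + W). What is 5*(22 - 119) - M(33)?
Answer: -7274/15 ≈ -484.93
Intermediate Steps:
5*(22 - 119) - M(33) = 5*(22 - 119) - 1/(-48 + 33) = 5*(-97) - 1/(-15) = -485 - 1*(-1/15) = -485 + 1/15 = -7274/15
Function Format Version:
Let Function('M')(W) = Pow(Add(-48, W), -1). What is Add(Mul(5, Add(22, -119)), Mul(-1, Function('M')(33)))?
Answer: Rational(-7274, 15) ≈ -484.93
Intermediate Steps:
Add(Mul(5, Add(22, -119)), Mul(-1, Function('M')(33))) = Add(Mul(5, Add(22, -119)), Mul(-1, Pow(Add(-48, 33), -1))) = Add(Mul(5, -97), Mul(-1, Pow(-15, -1))) = Add(-485, Mul(-1, Rational(-1, 15))) = Add(-485, Rational(1, 15)) = Rational(-7274, 15)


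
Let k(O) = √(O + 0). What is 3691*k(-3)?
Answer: 3691*I*√3 ≈ 6393.0*I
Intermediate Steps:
k(O) = √O
3691*k(-3) = 3691*√(-3) = 3691*(I*√3) = 3691*I*√3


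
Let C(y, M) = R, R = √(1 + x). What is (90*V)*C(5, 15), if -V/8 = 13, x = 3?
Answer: -18720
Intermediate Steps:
R = 2 (R = √(1 + 3) = √4 = 2)
V = -104 (V = -8*13 = -104)
C(y, M) = 2
(90*V)*C(5, 15) = (90*(-104))*2 = -9360*2 = -18720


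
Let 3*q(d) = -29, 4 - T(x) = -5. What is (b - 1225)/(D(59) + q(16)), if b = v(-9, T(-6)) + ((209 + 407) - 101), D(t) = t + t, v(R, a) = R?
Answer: -2157/325 ≈ -6.6369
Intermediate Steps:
T(x) = 9 (T(x) = 4 - 1*(-5) = 4 + 5 = 9)
D(t) = 2*t
q(d) = -29/3 (q(d) = (1/3)*(-29) = -29/3)
b = 506 (b = -9 + ((209 + 407) - 101) = -9 + (616 - 101) = -9 + 515 = 506)
(b - 1225)/(D(59) + q(16)) = (506 - 1225)/(2*59 - 29/3) = -719/(118 - 29/3) = -719/325/3 = -719*3/325 = -2157/325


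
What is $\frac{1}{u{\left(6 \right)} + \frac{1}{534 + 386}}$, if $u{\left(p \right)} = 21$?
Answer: $\frac{920}{19321} \approx 0.047617$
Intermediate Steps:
$\frac{1}{u{\left(6 \right)} + \frac{1}{534 + 386}} = \frac{1}{21 + \frac{1}{534 + 386}} = \frac{1}{21 + \frac{1}{920}} = \frac{1}{\frac{19321}{920}} = \frac{920}{19321}$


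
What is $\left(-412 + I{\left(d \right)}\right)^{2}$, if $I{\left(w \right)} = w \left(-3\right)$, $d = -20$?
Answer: $123904$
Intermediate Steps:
$I{\left(w \right)} = - 3 w$
$\left(-412 + I{\left(d \right)}\right)^{2} = \left(-412 - -60\right)^{2} = \left(-412 + 60\right)^{2} = \left(-352\right)^{2} = 123904$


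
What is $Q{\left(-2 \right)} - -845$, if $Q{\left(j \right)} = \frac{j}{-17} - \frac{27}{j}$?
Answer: $\frac{29193}{34} \approx 858.62$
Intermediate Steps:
$Q{\left(j \right)} = - \frac{27}{j} - \frac{j}{17}$ ($Q{\left(j \right)} = j \left(- \frac{1}{17}\right) - \frac{27}{j} = - \frac{j}{17} - \frac{27}{j} = - \frac{27}{j} - \frac{j}{17}$)
$Q{\left(-2 \right)} - -845 = \left(- \frac{27}{-2} - - \frac{2}{17}\right) - -845 = \left(\left(-27\right) \left(- \frac{1}{2}\right) + \frac{2}{17}\right) + 845 = \left(\frac{27}{2} + \frac{2}{17}\right) + 845 = \frac{463}{34} + 845 = \frac{29193}{34}$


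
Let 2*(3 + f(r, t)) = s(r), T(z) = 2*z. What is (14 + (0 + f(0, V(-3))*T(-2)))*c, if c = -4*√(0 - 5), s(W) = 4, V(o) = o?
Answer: -72*I*√5 ≈ -161.0*I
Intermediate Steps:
f(r, t) = -1 (f(r, t) = -3 + (½)*4 = -3 + 2 = -1)
c = -4*I*√5 ≈ -8.9443*I
(14 + (0 + f(0, V(-3))*T(-2)))*c = (14 + (0 - 2*(-2)))*(-4*I*√5) = (14 + (0 - 1*(-4)))*(-4*I*√5) = (14 + (0 + 4))*(-4*I*√5) = (14 + 4)*(-4*I*√5) = 18*(-4*I*√5) = -72*I*√5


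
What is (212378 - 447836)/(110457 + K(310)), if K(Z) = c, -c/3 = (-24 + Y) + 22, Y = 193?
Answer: -39243/18314 ≈ -2.1428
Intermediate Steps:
c = -573 (c = -3*((-24 + 193) + 22) = -3*(169 + 22) = -3*191 = -573)
K(Z) = -573
(212378 - 447836)/(110457 + K(310)) = (212378 - 447836)/(110457 - 573) = -235458/109884 = -235458*1/109884 = -39243/18314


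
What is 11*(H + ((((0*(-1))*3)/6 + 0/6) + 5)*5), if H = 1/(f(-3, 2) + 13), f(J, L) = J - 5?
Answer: 1386/5 ≈ 277.20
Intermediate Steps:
f(J, L) = -5 + J
H = ⅕ (H = 1/((-5 - 3) + 13) = 1/(-8 + 13) = 1/5 = ⅕ ≈ 0.20000)
11*(H + ((((0*(-1))*3)/6 + 0/6) + 5)*5) = 11*(⅕ + ((((0*(-1))*3)/6 + 0/6) + 5)*5) = 11*(⅕ + (((0*3)*(⅙) + 0*(⅙)) + 5)*5) = 11*(⅕ + ((0*(⅙) + 0) + 5)*5) = 11*(⅕ + ((0 + 0) + 5)*5) = 11*(⅕ + (0 + 5)*5) = 11*(⅕ + 5*5) = 11*(⅕ + 25) = 11*(126/5) = 1386/5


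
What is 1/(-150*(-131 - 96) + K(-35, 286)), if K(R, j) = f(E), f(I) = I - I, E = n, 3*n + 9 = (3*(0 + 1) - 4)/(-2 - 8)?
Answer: 1/34050 ≈ 2.9369e-5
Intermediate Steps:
n = -89/30 (n = -3 + ((3*(0 + 1) - 4)/(-2 - 8))/3 = -3 + ((3*1 - 4)/(-10))/3 = -3 + ((3 - 4)*(-⅒))/3 = -3 + (-1*(-⅒))/3 = -3 + (⅓)*(⅒) = -3 + 1/30 = -89/30 ≈ -2.9667)
E = -89/30 ≈ -2.9667
f(I) = 0
K(R, j) = 0
1/(-150*(-131 - 96) + K(-35, 286)) = 1/(-150*(-131 - 96) + 0) = 1/(-150*(-227) + 0) = 1/(34050 + 0) = 1/34050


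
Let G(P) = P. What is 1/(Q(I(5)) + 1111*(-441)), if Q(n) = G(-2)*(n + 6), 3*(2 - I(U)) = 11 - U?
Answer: -1/489963 ≈ -2.0410e-6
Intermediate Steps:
I(U) = -5/3 + U/3 (I(U) = 2 - (11 - U)/3 = 2 + (-11/3 + U/3) = -5/3 + U/3)
Q(n) = -12 - 2*n (Q(n) = -2*(n + 6) = -2*(6 + n) = -12 - 2*n)
1/(Q(I(5)) + 1111*(-441)) = 1/((-12 - 2*(-5/3 + (⅓)*5)) + 1111*(-441)) = 1/((-12 - 2*(-5/3 + 5/3)) - 489951) = 1/((-12 - 2*0) - 489951) = 1/((-12 + 0) - 489951) = 1/(-12 - 489951) = 1/(-489963) = -1/489963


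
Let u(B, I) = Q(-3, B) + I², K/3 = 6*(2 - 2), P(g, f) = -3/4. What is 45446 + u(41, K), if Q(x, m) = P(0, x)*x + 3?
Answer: 181805/4 ≈ 45451.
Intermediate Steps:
P(g, f) = -¾ (P(g, f) = -3*¼ = -¾)
Q(x, m) = 3 - 3*x/4 (Q(x, m) = -3*x/4 + 3 = 3 - 3*x/4)
K = 0 (K = 3*(6*(2 - 2)) = 3*(6*0) = 3*0 = 0)
u(B, I) = 21/4 + I² (u(B, I) = (3 - ¾*(-3)) + I² = (3 + 9/4) + I² = 21/4 + I²)
45446 + u(41, K) = 45446 + (21/4 + 0²) = 45446 + (21/4 + 0) = 45446 + 21/4 = 181805/4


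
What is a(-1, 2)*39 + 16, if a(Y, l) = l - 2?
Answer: 16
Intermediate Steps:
a(Y, l) = -2 + l
a(-1, 2)*39 + 16 = (-2 + 2)*39 + 16 = 0*39 + 16 = 0 + 16 = 16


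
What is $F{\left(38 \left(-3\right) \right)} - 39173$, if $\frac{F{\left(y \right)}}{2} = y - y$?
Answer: $-39173$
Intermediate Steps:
$F{\left(y \right)} = 0$ ($F{\left(y \right)} = 2 \left(y - y\right) = 2 \cdot 0 = 0$)
$F{\left(38 \left(-3\right) \right)} - 39173 = 0 - 39173 = -39173$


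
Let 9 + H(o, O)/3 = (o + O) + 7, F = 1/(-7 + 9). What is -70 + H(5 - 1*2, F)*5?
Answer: -95/2 ≈ -47.500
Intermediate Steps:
F = ½ (F = 1/2 = ½ ≈ 0.50000)
H(o, O) = -6 + 3*O + 3*o (H(o, O) = -27 + 3*((o + O) + 7) = -27 + 3*((O + o) + 7) = -27 + 3*(7 + O + o) = -27 + (21 + 3*O + 3*o) = -6 + 3*O + 3*o)
-70 + H(5 - 1*2, F)*5 = -70 + (-6 + 3*(½) + 3*(5 - 1*2))*5 = -70 + (-6 + 3/2 + 3*(5 - 2))*5 = -70 + (-6 + 3/2 + 3*3)*5 = -70 + (-6 + 3/2 + 9)*5 = -70 + (9/2)*5 = -70 + 45/2 = -95/2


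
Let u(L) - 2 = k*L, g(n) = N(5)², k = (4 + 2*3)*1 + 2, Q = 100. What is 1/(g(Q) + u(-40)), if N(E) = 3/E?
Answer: -25/11941 ≈ -0.0020936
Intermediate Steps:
k = 12 (k = (4 + 6)*1 + 2 = 10*1 + 2 = 10 + 2 = 12)
g(n) = 9/25 (g(n) = (3/5)² = (3*(⅕))² = (⅗)² = 9/25)
u(L) = 2 + 12*L
1/(g(Q) + u(-40)) = 1/(9/25 + (2 + 12*(-40))) = 1/(9/25 + (2 - 480)) = 1/(9/25 - 478) = 1/(-11941/25) = -25/11941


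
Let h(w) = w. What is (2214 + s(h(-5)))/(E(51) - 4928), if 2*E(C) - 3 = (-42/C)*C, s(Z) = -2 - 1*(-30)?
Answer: -4484/9895 ≈ -0.45316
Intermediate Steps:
s(Z) = 28 (s(Z) = -2 + 30 = 28)
E(C) = -39/2 (E(C) = 3/2 + ((-42/C)*C)/2 = 3/2 + (½)*(-42) = 3/2 - 21 = -39/2)
(2214 + s(h(-5)))/(E(51) - 4928) = (2214 + 28)/(-39/2 - 4928) = 2242/(-9895/2) = 2242*(-2/9895) = -4484/9895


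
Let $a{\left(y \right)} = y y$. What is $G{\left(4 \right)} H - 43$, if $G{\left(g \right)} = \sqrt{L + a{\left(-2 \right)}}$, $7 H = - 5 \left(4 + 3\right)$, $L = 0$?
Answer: $-53$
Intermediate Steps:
$H = -5$ ($H = \frac{\left(-5\right) \left(4 + 3\right)}{7} = \frac{\left(-5\right) 7}{7} = \frac{1}{7} \left(-35\right) = -5$)
$a{\left(y \right)} = y^{2}$
$G{\left(g \right)} = 2$ ($G{\left(g \right)} = \sqrt{0 + \left(-2\right)^{2}} = \sqrt{0 + 4} = \sqrt{4} = 2$)
$G{\left(4 \right)} H - 43 = 2 \left(-5\right) - 43 = -10 - 43 = -53$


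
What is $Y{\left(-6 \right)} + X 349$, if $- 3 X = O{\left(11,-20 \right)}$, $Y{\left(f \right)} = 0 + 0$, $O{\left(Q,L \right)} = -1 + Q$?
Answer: $- \frac{3490}{3} \approx -1163.3$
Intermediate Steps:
$Y{\left(f \right)} = 0$
$X = - \frac{10}{3}$ ($X = - \frac{-1 + 11}{3} = \left(- \frac{1}{3}\right) 10 = - \frac{10}{3} \approx -3.3333$)
$Y{\left(-6 \right)} + X 349 = 0 - \frac{3490}{3} = - \frac{3490}{3}$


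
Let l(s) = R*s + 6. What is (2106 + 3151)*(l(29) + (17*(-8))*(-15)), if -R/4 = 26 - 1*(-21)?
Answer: -17905342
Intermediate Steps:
R = -188 (R = -4*(26 - 1*(-21)) = -4*(26 + 21) = -4*47 = -188)
l(s) = 6 - 188*s (l(s) = -188*s + 6 = 6 - 188*s)
(2106 + 3151)*(l(29) + (17*(-8))*(-15)) = (2106 + 3151)*((6 - 188*29) + (17*(-8))*(-15)) = 5257*((6 - 5452) - 136*(-15)) = 5257*(-5446 + 2040) = 5257*(-3406) = -17905342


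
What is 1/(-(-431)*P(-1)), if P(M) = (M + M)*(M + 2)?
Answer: -1/862 ≈ -0.0011601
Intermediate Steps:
P(M) = 2*M*(2 + M) (P(M) = (2*M)*(2 + M) = 2*M*(2 + M))
1/(-(-431)*P(-1)) = 1/(-(-431)*2*(-1)*(2 - 1)) = 1/(-(-431)*2*(-1)*1) = 1/(-(-431)*(-2)) = 1/(-1*862) = 1/(-862) = -1/862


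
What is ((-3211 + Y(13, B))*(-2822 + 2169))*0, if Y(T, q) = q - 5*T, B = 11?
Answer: 0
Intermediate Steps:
((-3211 + Y(13, B))*(-2822 + 2169))*0 = ((-3211 + (11 - 5*13))*(-2822 + 2169))*0 = ((-3211 + (11 - 65))*(-653))*0 = ((-3211 - 54)*(-653))*0 = -3265*(-653)*0 = 2132045*0 = 0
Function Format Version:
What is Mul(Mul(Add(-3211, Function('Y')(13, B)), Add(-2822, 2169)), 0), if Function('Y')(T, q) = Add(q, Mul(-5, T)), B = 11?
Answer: 0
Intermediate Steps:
Mul(Mul(Add(-3211, Function('Y')(13, B)), Add(-2822, 2169)), 0) = Mul(Mul(Add(-3211, Add(11, Mul(-5, 13))), Add(-2822, 2169)), 0) = Mul(Mul(Add(-3211, Add(11, -65)), -653), 0) = Mul(Mul(Add(-3211, -54), -653), 0) = Mul(Mul(-3265, -653), 0) = Mul(2132045, 0) = 0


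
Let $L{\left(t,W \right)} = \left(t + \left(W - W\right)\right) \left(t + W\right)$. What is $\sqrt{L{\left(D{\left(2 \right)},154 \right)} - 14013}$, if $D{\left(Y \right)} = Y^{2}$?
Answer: $i \sqrt{13381} \approx 115.68 i$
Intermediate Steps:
$L{\left(t,W \right)} = t \left(W + t\right)$ ($L{\left(t,W \right)} = \left(t + 0\right) \left(W + t\right) = t \left(W + t\right)$)
$\sqrt{L{\left(D{\left(2 \right)},154 \right)} - 14013} = \sqrt{2^{2} \left(154 + 2^{2}\right) - 14013} = \sqrt{4 \left(154 + 4\right) - 14013} = \sqrt{4 \cdot 158 - 14013} = \sqrt{632 - 14013} = \sqrt{-13381} = i \sqrt{13381}$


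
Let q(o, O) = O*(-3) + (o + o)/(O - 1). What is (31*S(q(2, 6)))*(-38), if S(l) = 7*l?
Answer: 709156/5 ≈ 1.4183e+5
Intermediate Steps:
q(o, O) = -3*O + 2*o/(-1 + O) (q(o, O) = -3*O + (2*o)/(-1 + O) = -3*O + 2*o/(-1 + O))
(31*S(q(2, 6)))*(-38) = (31*(7*((-3*6² + 2*2 + 3*6)/(-1 + 6))))*(-38) = (31*(7*((-3*36 + 4 + 18)/5)))*(-38) = (31*(7*((-108 + 4 + 18)/5)))*(-38) = (31*(7*((⅕)*(-86))))*(-38) = (31*(7*(-86/5)))*(-38) = (31*(-602/5))*(-38) = -18662/5*(-38) = 709156/5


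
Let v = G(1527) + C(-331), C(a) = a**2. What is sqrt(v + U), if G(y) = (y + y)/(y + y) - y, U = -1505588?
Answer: I*sqrt(1397553) ≈ 1182.2*I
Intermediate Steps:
G(y) = 1 - y (G(y) = (2*y)/((2*y)) - y = (2*y)*(1/(2*y)) - y = 1 - y)
v = 108035 (v = (1 - 1*1527) + (-331)**2 = (1 - 1527) + 109561 = -1526 + 109561 = 108035)
sqrt(v + U) = sqrt(108035 - 1505588) = sqrt(-1397553) = I*sqrt(1397553)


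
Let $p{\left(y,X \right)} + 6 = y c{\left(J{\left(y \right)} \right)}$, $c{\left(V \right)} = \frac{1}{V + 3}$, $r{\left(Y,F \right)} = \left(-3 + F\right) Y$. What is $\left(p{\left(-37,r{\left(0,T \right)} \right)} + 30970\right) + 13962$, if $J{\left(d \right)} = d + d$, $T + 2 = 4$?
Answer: $\frac{3189783}{71} \approx 44927.0$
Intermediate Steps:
$T = 2$ ($T = -2 + 4 = 2$)
$r{\left(Y,F \right)} = Y \left(-3 + F\right)$
$J{\left(d \right)} = 2 d$
$c{\left(V \right)} = \frac{1}{3 + V}$
$p{\left(y,X \right)} = -6 + \frac{y}{3 + 2 y}$
$\left(p{\left(-37,r{\left(0,T \right)} \right)} + 30970\right) + 13962 = \left(\frac{-18 - -407}{3 + 2 \left(-37\right)} + 30970\right) + 13962 = \left(\frac{-18 + 407}{3 - 74} + 30970\right) + 13962 = \left(\frac{1}{-71} \cdot 389 + 30970\right) + 13962 = \left(\left(- \frac{1}{71}\right) 389 + 30970\right) + 13962 = \left(- \frac{389}{71} + 30970\right) + 13962 = \frac{2198481}{71} + 13962 = \frac{3189783}{71}$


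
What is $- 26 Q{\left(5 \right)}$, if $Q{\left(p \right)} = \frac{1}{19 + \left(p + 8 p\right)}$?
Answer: $- \frac{13}{32} \approx -0.40625$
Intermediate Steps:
$Q{\left(p \right)} = \frac{1}{19 + 9 p}$
$- 26 Q{\left(5 \right)} = - \frac{26}{19 + 9 \cdot 5} = - \frac{26}{19 + 45} = - \frac{26}{64} = \left(-26\right) \frac{1}{64} = - \frac{13}{32}$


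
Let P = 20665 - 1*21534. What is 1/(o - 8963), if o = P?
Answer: -1/9832 ≈ -0.00010171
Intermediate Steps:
P = -869 (P = 20665 - 21534 = -869)
o = -869
1/(o - 8963) = 1/(-869 - 8963) = 1/(-9832) = -1/9832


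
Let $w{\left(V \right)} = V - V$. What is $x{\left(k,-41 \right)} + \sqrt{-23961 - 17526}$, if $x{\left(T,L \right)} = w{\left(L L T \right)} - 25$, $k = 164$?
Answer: $-25 + i \sqrt{41487} \approx -25.0 + 203.68 i$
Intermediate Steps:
$w{\left(V \right)} = 0$
$x{\left(T,L \right)} = -25$ ($x{\left(T,L \right)} = 0 - 25 = -25$)
$x{\left(k,-41 \right)} + \sqrt{-23961 - 17526} = -25 + \sqrt{-23961 - 17526} = -25 + \sqrt{-41487} = -25 + i \sqrt{41487}$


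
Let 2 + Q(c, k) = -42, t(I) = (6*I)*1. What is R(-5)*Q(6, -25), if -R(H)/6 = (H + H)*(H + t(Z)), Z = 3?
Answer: -34320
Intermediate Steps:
t(I) = 6*I
Q(c, k) = -44 (Q(c, k) = -2 - 42 = -44)
R(H) = -12*H*(18 + H) (R(H) = -6*(H + H)*(H + 6*3) = -6*2*H*(H + 18) = -6*2*H*(18 + H) = -12*H*(18 + H))
R(-5)*Q(6, -25) = -12*(-5)*(18 - 5)*(-44) = -12*(-5)*13*(-44) = 780*(-44) = -34320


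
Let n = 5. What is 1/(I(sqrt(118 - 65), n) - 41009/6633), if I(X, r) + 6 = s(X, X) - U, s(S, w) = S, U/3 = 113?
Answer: -15450870402/5423744582719 - 43996689*sqrt(53)/5423744582719 ≈ -0.0029078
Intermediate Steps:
U = 339 (U = 3*113 = 339)
I(X, r) = -345 + X (I(X, r) = -6 + (X - 1*339) = -6 + (X - 339) = -6 + (-339 + X) = -345 + X)
1/(I(sqrt(118 - 65), n) - 41009/6633) = 1/((-345 + sqrt(118 - 65)) - 41009/6633) = 1/((-345 + sqrt(53)) - 41009*1/6633) = 1/((-345 + sqrt(53)) - 41009/6633) = 1/(-2329394/6633 + sqrt(53))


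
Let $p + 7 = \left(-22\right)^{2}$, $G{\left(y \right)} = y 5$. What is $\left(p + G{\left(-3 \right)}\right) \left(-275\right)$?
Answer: $-127050$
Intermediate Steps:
$G{\left(y \right)} = 5 y$
$p = 477$ ($p = -7 + \left(-22\right)^{2} = -7 + 484 = 477$)
$\left(p + G{\left(-3 \right)}\right) \left(-275\right) = \left(477 + 5 \left(-3\right)\right) \left(-275\right) = \left(477 - 15\right) \left(-275\right) = 462 \left(-275\right) = -127050$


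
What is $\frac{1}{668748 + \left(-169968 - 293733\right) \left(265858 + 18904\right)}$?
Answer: $- \frac{1}{132043755414} \approx -7.5732 \cdot 10^{-12}$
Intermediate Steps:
$\frac{1}{668748 + \left(-169968 - 293733\right) \left(265858 + 18904\right)} = \frac{1}{668748 - 132044424162} = \frac{1}{-132043755414} = - \frac{1}{132043755414}$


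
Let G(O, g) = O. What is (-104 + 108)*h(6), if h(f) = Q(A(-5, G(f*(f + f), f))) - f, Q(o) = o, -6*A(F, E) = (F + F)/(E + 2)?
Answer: -2654/111 ≈ -23.910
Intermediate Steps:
A(F, E) = -F/(3*(2 + E)) (A(F, E) = -(F + F)/(6*(E + 2)) = -2*F/(6*(2 + E)) = -F/(3*(2 + E)))
h(f) = -f + 5/(6 + 6*f²) (h(f) = -1*(-5)/(6 + 3*(f*(f + f))) - f = -1*(-5)/(6 + 3*(f*(2*f))) - f = -1*(-5)/(6 + 3*(2*f²)) - f = -1*(-5)/(6 + 6*f²) - f = 5/(6 + 6*f²) - f = -f + 5/(6 + 6*f²))
(-104 + 108)*h(6) = (-104 + 108)*((⅚ - 1*6*(1 + 6²))/(1 + 6²)) = 4*((⅚ - 1*6*(1 + 36))/(1 + 36)) = 4*((⅚ - 1*6*37)/37) = 4*((⅚ - 222)/37) = 4*((1/37)*(-1327/6)) = 4*(-1327/222) = -2654/111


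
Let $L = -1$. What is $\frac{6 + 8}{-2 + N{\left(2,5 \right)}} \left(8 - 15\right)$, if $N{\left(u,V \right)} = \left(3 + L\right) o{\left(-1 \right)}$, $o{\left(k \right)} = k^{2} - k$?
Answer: $-49$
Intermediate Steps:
$N{\left(u,V \right)} = 4$ ($N{\left(u,V \right)} = \left(3 - 1\right) \left(- (-1 - 1)\right) = 2 \left(\left(-1\right) \left(-2\right)\right) = 2 \cdot 2 = 4$)
$\frac{6 + 8}{-2 + N{\left(2,5 \right)}} \left(8 - 15\right) = \frac{6 + 8}{-2 + 4} \left(8 - 15\right) = \frac{14}{2} \left(-7\right) = 14 \cdot \frac{1}{2} \left(-7\right) = 7 \left(-7\right) = -49$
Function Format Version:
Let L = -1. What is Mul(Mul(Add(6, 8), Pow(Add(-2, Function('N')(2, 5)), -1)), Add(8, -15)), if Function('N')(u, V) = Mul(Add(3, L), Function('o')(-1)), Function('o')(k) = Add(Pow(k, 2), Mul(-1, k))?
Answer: -49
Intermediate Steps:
Function('N')(u, V) = 4 (Function('N')(u, V) = Mul(Add(3, -1), Mul(-1, Add(-1, -1))) = Mul(2, Mul(-1, -2)) = Mul(2, 2) = 4)
Mul(Mul(Add(6, 8), Pow(Add(-2, Function('N')(2, 5)), -1)), Add(8, -15)) = Mul(Mul(Add(6, 8), Pow(Add(-2, 4), -1)), Add(8, -15)) = Mul(Mul(14, Pow(2, -1)), -7) = Mul(Mul(14, Rational(1, 2)), -7) = Mul(7, -7) = -49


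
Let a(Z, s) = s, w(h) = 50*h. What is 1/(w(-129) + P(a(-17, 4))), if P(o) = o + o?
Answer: -1/6442 ≈ -0.00015523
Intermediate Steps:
P(o) = 2*o
1/(w(-129) + P(a(-17, 4))) = 1/(50*(-129) + 2*4) = 1/(-6450 + 8) = 1/(-6442) = -1/6442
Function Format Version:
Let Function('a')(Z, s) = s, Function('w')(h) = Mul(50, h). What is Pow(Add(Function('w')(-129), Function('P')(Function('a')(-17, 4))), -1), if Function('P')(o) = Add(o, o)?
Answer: Rational(-1, 6442) ≈ -0.00015523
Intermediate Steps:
Function('P')(o) = Mul(2, o)
Pow(Add(Function('w')(-129), Function('P')(Function('a')(-17, 4))), -1) = Pow(Add(Mul(50, -129), Mul(2, 4)), -1) = Pow(Add(-6450, 8), -1) = Pow(-6442, -1) = Rational(-1, 6442)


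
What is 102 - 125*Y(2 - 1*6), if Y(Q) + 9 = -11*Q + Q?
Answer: -3773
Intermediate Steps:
Y(Q) = -9 - 10*Q (Y(Q) = -9 + (-11*Q + Q) = -9 - 10*Q)
102 - 125*Y(2 - 1*6) = 102 - 125*(-9 - 10*(2 - 1*6)) = 102 - 125*(-9 - 10*(2 - 6)) = 102 - 125*(-9 - 10*(-4)) = 102 - 125*(-9 + 40) = 102 - 125*31 = 102 - 3875 = -3773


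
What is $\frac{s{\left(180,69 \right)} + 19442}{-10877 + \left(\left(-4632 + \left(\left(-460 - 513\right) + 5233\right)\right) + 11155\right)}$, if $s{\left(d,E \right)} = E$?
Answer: $- \frac{19511}{94} \approx -207.56$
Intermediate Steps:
$\frac{s{\left(180,69 \right)} + 19442}{-10877 + \left(\left(-4632 + \left(\left(-460 - 513\right) + 5233\right)\right) + 11155\right)} = \frac{69 + 19442}{-10877 + \left(\left(-4632 + \left(\left(-460 - 513\right) + 5233\right)\right) + 11155\right)} = \frac{19511}{-10877 + \left(\left(-4632 + \left(-973 + 5233\right)\right) + 11155\right)} = \frac{19511}{-10877 + \left(\left(-4632 + 4260\right) + 11155\right)} = \frac{19511}{-10877 + \left(-372 + 11155\right)} = \frac{19511}{-10877 + 10783} = \frac{19511}{-94} = 19511 \left(- \frac{1}{94}\right) = - \frac{19511}{94}$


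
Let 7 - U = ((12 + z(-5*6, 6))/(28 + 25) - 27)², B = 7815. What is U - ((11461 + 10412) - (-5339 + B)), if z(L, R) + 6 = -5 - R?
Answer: -56528606/2809 ≈ -20124.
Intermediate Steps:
z(L, R) = -11 - R (z(L, R) = -6 + (-5 - R) = -11 - R)
U = -2042433/2809 (U = 7 - ((12 + (-11 - 1*6))/(28 + 25) - 27)² = 7 - ((12 + (-11 - 6))/53 - 27)² = 7 - ((12 - 17)*(1/53) - 27)² = 7 - (-5*1/53 - 27)² = 7 - (-5/53 - 27)² = 7 - (-1436/53)² = 7 - 1*2062096/2809 = 7 - 2062096/2809 = -2042433/2809 ≈ -727.10)
U - ((11461 + 10412) - (-5339 + B)) = -2042433/2809 - ((11461 + 10412) - (-5339 + 7815)) = -2042433/2809 - (21873 - 1*2476) = -2042433/2809 - (21873 - 2476) = -2042433/2809 - 1*19397 = -2042433/2809 - 19397 = -56528606/2809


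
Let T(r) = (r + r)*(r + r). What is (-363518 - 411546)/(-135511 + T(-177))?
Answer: 775064/10195 ≈ 76.024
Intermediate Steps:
T(r) = 4*r**2 (T(r) = (2*r)*(2*r) = 4*r**2)
(-363518 - 411546)/(-135511 + T(-177)) = (-363518 - 411546)/(-135511 + 4*(-177)**2) = -775064/(-135511 + 4*31329) = -775064/(-135511 + 125316) = -775064/(-10195) = -775064*(-1/10195) = 775064/10195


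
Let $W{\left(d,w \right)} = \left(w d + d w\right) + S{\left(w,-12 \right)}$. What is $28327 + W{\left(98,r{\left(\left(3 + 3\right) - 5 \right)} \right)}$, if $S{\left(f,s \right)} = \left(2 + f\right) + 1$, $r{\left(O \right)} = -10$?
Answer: $26360$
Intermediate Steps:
$S{\left(f,s \right)} = 3 + f$
$W{\left(d,w \right)} = 3 + w + 2 d w$ ($W{\left(d,w \right)} = \left(w d + d w\right) + \left(3 + w\right) = \left(d w + d w\right) + \left(3 + w\right) = 2 d w + \left(3 + w\right) = 3 + w + 2 d w$)
$28327 + W{\left(98,r{\left(\left(3 + 3\right) - 5 \right)} \right)} = 28327 + \left(3 - 10 + 2 \cdot 98 \left(-10\right)\right) = 28327 - 1967 = 26360$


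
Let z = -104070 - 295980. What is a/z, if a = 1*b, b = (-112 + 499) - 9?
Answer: -3/3175 ≈ -0.00094488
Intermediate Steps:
b = 378 (b = 387 - 9 = 378)
z = -400050
a = 378 (a = 1*378 = 378)
a/z = 378/(-400050) = 378*(-1/400050) = -3/3175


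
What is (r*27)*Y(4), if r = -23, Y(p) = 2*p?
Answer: -4968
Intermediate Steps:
(r*27)*Y(4) = (-23*27)*(2*4) = -621*8 = -4968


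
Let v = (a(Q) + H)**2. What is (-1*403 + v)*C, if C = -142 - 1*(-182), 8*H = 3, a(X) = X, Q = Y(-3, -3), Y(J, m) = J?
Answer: -126755/8 ≈ -15844.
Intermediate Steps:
Q = -3
H = 3/8 (H = (1/8)*3 = 3/8 ≈ 0.37500)
v = 441/64 (v = (-3 + 3/8)**2 = (-21/8)**2 = 441/64 ≈ 6.8906)
C = 40 (C = -142 + 182 = 40)
(-1*403 + v)*C = (-1*403 + 441/64)*40 = (-403 + 441/64)*40 = -25351/64*40 = -126755/8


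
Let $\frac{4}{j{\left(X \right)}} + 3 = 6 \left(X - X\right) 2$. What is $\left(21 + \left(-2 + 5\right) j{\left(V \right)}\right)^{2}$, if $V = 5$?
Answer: $289$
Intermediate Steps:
$j{\left(X \right)} = - \frac{4}{3}$ ($j{\left(X \right)} = \frac{4}{-3 + 6 \left(X - X\right) 2} = \frac{4}{-3 + 6 \cdot 0 \cdot 2} = \frac{4}{-3 + 0 \cdot 2} = \frac{4}{-3 + 0} = \frac{4}{-3} = 4 \left(- \frac{1}{3}\right) = - \frac{4}{3}$)
$\left(21 + \left(-2 + 5\right) j{\left(V \right)}\right)^{2} = \left(21 + \left(-2 + 5\right) \left(- \frac{4}{3}\right)\right)^{2} = \left(21 + 3 \left(- \frac{4}{3}\right)\right)^{2} = \left(21 - 4\right)^{2} = 17^{2} = 289$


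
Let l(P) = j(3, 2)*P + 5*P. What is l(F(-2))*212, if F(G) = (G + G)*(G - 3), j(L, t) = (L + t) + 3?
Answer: 55120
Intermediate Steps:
j(L, t) = 3 + L + t
F(G) = 2*G*(-3 + G) (F(G) = (2*G)*(-3 + G) = 2*G*(-3 + G))
l(P) = 13*P (l(P) = (3 + 3 + 2)*P + 5*P = 8*P + 5*P = 13*P)
l(F(-2))*212 = (13*(2*(-2)*(-3 - 2)))*212 = (13*(2*(-2)*(-5)))*212 = (13*20)*212 = 260*212 = 55120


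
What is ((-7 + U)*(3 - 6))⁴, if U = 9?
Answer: 1296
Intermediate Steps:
((-7 + U)*(3 - 6))⁴ = ((-7 + 9)*(3 - 6))⁴ = (2*(-3))⁴ = (-6)⁴ = 1296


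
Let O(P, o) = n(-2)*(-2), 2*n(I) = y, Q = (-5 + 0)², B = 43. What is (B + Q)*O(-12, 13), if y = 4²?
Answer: -1088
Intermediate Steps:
y = 16
Q = 25 (Q = (-5)² = 25)
n(I) = 8 (n(I) = (½)*16 = 8)
O(P, o) = -16 (O(P, o) = 8*(-2) = -16)
(B + Q)*O(-12, 13) = (43 + 25)*(-16) = 68*(-16) = -1088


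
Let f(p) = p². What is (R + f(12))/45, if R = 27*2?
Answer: 22/5 ≈ 4.4000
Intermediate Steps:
R = 54
(R + f(12))/45 = (54 + 12²)/45 = (54 + 144)/45 = (1/45)*198 = 22/5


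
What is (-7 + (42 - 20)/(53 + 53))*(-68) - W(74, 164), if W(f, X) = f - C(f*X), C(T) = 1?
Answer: 20611/53 ≈ 388.89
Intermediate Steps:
W(f, X) = -1 + f (W(f, X) = f - 1*1 = f - 1 = -1 + f)
(-7 + (42 - 20)/(53 + 53))*(-68) - W(74, 164) = (-7 + (42 - 20)/(53 + 53))*(-68) - (-1 + 74) = (-7 + 22/106)*(-68) - 1*73 = (-7 + 22*(1/106))*(-68) - 73 = (-7 + 11/53)*(-68) - 73 = -360/53*(-68) - 73 = 24480/53 - 73 = 20611/53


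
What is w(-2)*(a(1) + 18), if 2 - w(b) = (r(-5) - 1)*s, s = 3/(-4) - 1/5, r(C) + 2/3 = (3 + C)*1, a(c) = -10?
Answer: -178/15 ≈ -11.867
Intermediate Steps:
r(C) = 7/3 + C (r(C) = -⅔ + (3 + C)*1 = -⅔ + (3 + C) = 7/3 + C)
s = -19/20 (s = 3*(-¼) - 1*⅕ = -¾ - ⅕ = -19/20 ≈ -0.95000)
w(b) = -89/60 (w(b) = 2 - ((7/3 - 5) - 1)*(-19)/20 = 2 - (-8/3 - 1)*(-19)/20 = 2 - (-11)*(-19)/(3*20) = 2 - 1*209/60 = 2 - 209/60 = -89/60)
w(-2)*(a(1) + 18) = -89*(-10 + 18)/60 = -89/60*8 = -178/15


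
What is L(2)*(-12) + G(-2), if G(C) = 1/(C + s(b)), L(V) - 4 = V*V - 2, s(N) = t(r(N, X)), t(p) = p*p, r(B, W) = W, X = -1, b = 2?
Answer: -73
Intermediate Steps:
t(p) = p²
s(N) = 1 (s(N) = (-1)² = 1)
L(V) = 2 + V² (L(V) = 4 + (V*V - 2) = 4 + (V² - 2) = 4 + (-2 + V²) = 2 + V²)
G(C) = 1/(1 + C) (G(C) = 1/(C + 1) = 1/(1 + C))
L(2)*(-12) + G(-2) = (2 + 2²)*(-12) + 1/(1 - 2) = (2 + 4)*(-12) + 1/(-1) = 6*(-12) - 1 = -72 - 1 = -73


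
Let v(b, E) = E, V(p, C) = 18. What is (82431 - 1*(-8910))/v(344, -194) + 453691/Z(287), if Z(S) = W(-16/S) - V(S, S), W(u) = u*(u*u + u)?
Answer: -529887976242040/20634270583 ≈ -25680.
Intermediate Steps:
W(u) = u*(u + u²) (W(u) = u*(u² + u) = u*(u + u²))
Z(S) = -18 + 256*(1 - 16/S)/S² (Z(S) = (-16/S)²*(1 - 16/S) - 1*18 = (256/S²)*(1 - 16/S) - 18 = 256*(1 - 16/S)/S² - 18 = -18 + 256*(1 - 16/S)/S²)
(82431 - 1*(-8910))/v(344, -194) + 453691/Z(287) = (82431 - 1*(-8910))/(-194) + 453691/(-18 - 4096/287³ + 256/287²) = (82431 + 8910)*(-1/194) + 453691/(-18 - 4096*1/23639903 + 256*(1/82369)) = 91341*(-1/194) + 453691/(-18 - 4096/23639903 + 256/82369) = -91341/194 + 453691/(-425448878/23639903) = -91341/194 + 453691*(-23639903/425448878) = -91341/194 - 10725211231973/425448878 = -529887976242040/20634270583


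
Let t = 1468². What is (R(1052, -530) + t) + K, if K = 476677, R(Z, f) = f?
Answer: 2631171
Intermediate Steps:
t = 2155024
(R(1052, -530) + t) + K = (-530 + 2155024) + 476677 = 2154494 + 476677 = 2631171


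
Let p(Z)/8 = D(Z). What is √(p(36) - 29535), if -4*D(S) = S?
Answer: I*√29607 ≈ 172.07*I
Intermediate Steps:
D(S) = -S/4
p(Z) = -2*Z (p(Z) = 8*(-Z/4) = -2*Z)
√(p(36) - 29535) = √(-2*36 - 29535) = √(-72 - 29535) = √(-29607) = I*√29607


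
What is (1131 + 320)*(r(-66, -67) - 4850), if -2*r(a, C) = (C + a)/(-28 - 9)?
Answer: -520956883/74 ≈ -7.0400e+6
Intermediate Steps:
r(a, C) = C/74 + a/74 (r(a, C) = -(C + a)/(2*(-28 - 9)) = -(C + a)/(2*(-37)) = -(C + a)*(-1)/(2*37) = -(-C/37 - a/37)/2 = C/74 + a/74)
(1131 + 320)*(r(-66, -67) - 4850) = (1131 + 320)*(((1/74)*(-67) + (1/74)*(-66)) - 4850) = 1451*((-67/74 - 33/37) - 4850) = 1451*(-133/74 - 4850) = 1451*(-359033/74) = -520956883/74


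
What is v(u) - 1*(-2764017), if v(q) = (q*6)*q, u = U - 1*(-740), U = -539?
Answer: 3006423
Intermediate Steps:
u = 201 (u = -539 - 1*(-740) = -539 + 740 = 201)
v(q) = 6*q² (v(q) = (6*q)*q = 6*q²)
v(u) - 1*(-2764017) = 6*201² - 1*(-2764017) = 6*40401 + 2764017 = 242406 + 2764017 = 3006423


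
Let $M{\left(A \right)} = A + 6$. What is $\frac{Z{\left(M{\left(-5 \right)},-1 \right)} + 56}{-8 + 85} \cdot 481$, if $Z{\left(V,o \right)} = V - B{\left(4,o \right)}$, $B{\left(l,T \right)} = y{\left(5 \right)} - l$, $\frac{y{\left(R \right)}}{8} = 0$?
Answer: $\frac{29341}{77} \approx 381.05$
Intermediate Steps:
$y{\left(R \right)} = 0$ ($y{\left(R \right)} = 8 \cdot 0 = 0$)
$B{\left(l,T \right)} = - l$ ($B{\left(l,T \right)} = 0 - l = - l$)
$M{\left(A \right)} = 6 + A$
$Z{\left(V,o \right)} = 4 + V$ ($Z{\left(V,o \right)} = V - \left(-1\right) 4 = V - -4 = V + 4 = 4 + V$)
$\frac{Z{\left(M{\left(-5 \right)},-1 \right)} + 56}{-8 + 85} \cdot 481 = \frac{\left(4 + \left(6 - 5\right)\right) + 56}{-8 + 85} \cdot 481 = \frac{\left(4 + 1\right) + 56}{77} \cdot 481 = \left(5 + 56\right) \frac{1}{77} \cdot 481 = 61 \cdot \frac{1}{77} \cdot 481 = \frac{61}{77} \cdot 481 = \frac{29341}{77}$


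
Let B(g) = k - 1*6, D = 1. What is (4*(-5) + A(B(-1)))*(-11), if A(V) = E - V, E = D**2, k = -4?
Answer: 99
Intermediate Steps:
B(g) = -10 (B(g) = -4 - 1*6 = -4 - 6 = -10)
E = 1 (E = 1**2 = 1)
A(V) = 1 - V
(4*(-5) + A(B(-1)))*(-11) = (4*(-5) + (1 - 1*(-10)))*(-11) = (-20 + (1 + 10))*(-11) = (-20 + 11)*(-11) = -9*(-11) = 99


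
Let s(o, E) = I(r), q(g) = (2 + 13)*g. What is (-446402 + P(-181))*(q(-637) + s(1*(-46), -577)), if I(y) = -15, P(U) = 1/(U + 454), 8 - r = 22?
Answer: 388758106550/91 ≈ 4.2721e+9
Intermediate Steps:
r = -14 (r = 8 - 1*22 = 8 - 22 = -14)
P(U) = 1/(454 + U)
q(g) = 15*g
s(o, E) = -15
(-446402 + P(-181))*(q(-637) + s(1*(-46), -577)) = (-446402 + 1/(454 - 181))*(15*(-637) - 15) = (-446402 + 1/273)*(-9555 - 15) = (-446402 + 1/273)*(-9570) = -121867745/273*(-9570) = 388758106550/91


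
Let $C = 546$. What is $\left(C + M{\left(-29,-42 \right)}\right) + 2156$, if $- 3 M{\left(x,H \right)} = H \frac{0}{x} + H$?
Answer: $2716$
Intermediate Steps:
$M{\left(x,H \right)} = - \frac{H}{3}$ ($M{\left(x,H \right)} = - \frac{H \frac{0}{x} + H}{3} = - \frac{H 0 + H}{3} = - \frac{0 + H}{3} = - \frac{H}{3}$)
$\left(C + M{\left(-29,-42 \right)}\right) + 2156 = \left(546 - -14\right) + 2156 = \left(546 + 14\right) + 2156 = 560 + 2156 = 2716$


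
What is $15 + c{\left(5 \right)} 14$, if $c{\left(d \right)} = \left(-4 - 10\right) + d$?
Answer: $-111$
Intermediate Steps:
$c{\left(d \right)} = -14 + d$ ($c{\left(d \right)} = \left(-4 - 10\right) + d = -14 + d$)
$15 + c{\left(5 \right)} 14 = 15 + \left(-14 + 5\right) 14 = 15 - 126 = -111$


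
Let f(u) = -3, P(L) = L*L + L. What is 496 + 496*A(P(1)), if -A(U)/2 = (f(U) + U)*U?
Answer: 2480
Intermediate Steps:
P(L) = L + L² (P(L) = L² + L = L + L²)
A(U) = -2*U*(-3 + U) (A(U) = -2*(-3 + U)*U = -2*U*(-3 + U))
496 + 496*A(P(1)) = 496 + 496*(2*(1*(1 + 1))*(3 - (1 + 1))) = 496 + 496*(2*(1*2)*(3 - 2)) = 496 + 496*(2*2*(3 - 1*2)) = 496 + 496*(2*2*(3 - 2)) = 496 + 496*(2*2*1) = 496 + 496*4 = 496 + 1984 = 2480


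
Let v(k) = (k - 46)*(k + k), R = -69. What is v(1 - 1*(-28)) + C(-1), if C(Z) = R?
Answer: -1055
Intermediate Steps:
C(Z) = -69
v(k) = 2*k*(-46 + k) (v(k) = (-46 + k)*(2*k) = 2*k*(-46 + k))
v(1 - 1*(-28)) + C(-1) = 2*(1 - 1*(-28))*(-46 + (1 - 1*(-28))) - 69 = 2*(1 + 28)*(-46 + (1 + 28)) - 69 = 2*29*(-46 + 29) - 69 = 2*29*(-17) - 69 = -986 - 69 = -1055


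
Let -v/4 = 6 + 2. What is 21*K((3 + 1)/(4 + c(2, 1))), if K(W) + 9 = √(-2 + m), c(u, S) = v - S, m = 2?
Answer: -189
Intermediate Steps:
v = -32 (v = -4*(6 + 2) = -4*8 = -32)
c(u, S) = -32 - S
K(W) = -9 (K(W) = -9 + √(-2 + 2) = -9 + √0 = -9 + 0 = -9)
21*K((3 + 1)/(4 + c(2, 1))) = 21*(-9) = -189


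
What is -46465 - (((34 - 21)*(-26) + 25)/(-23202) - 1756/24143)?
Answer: -26028074707037/560165886 ≈ -46465.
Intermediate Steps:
-46465 - (((34 - 21)*(-26) + 25)/(-23202) - 1756/24143) = -46465 - ((13*(-26) + 25)*(-1/23202) - 1756*1/24143) = -46465 - ((-338 + 25)*(-1/23202) - 1756/24143) = -46465 - (-313*(-1/23202) - 1756/24143) = -46465 - (313/23202 - 1756/24143) = -46465 - 1*(-33185953/560165886) = -46465 + 33185953/560165886 = -26028074707037/560165886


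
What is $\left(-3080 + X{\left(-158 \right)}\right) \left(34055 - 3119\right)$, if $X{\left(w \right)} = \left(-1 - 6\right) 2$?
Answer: $-95715984$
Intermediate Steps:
$X{\left(w \right)} = -14$ ($X{\left(w \right)} = \left(-7\right) 2 = -14$)
$\left(-3080 + X{\left(-158 \right)}\right) \left(34055 - 3119\right) = \left(-3080 - 14\right) \left(34055 - 3119\right) = \left(-3094\right) 30936 = -95715984$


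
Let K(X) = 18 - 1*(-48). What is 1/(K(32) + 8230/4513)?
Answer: 4513/306088 ≈ 0.014744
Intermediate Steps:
K(X) = 66 (K(X) = 18 + 48 = 66)
1/(K(32) + 8230/4513) = 1/(66 + 8230/4513) = 1/(306088/4513) = 4513/306088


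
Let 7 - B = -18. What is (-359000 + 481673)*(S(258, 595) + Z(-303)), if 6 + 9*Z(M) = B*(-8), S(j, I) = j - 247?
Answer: -4375337/3 ≈ -1.4584e+6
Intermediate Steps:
B = 25 (B = 7 - 1*(-18) = 7 + 18 = 25)
S(j, I) = -247 + j
Z(M) = -206/9 (Z(M) = -⅔ + (25*(-8))/9 = -⅔ + (⅑)*(-200) = -⅔ - 200/9 = -206/9)
(-359000 + 481673)*(S(258, 595) + Z(-303)) = (-359000 + 481673)*((-247 + 258) - 206/9) = 122673*(11 - 206/9) = 122673*(-107/9) = -4375337/3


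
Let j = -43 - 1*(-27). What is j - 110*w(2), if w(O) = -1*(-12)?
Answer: -1336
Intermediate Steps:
j = -16 (j = -43 + 27 = -16)
w(O) = 12
j - 110*w(2) = -16 - 110*12 = -16 - 1320 = -1336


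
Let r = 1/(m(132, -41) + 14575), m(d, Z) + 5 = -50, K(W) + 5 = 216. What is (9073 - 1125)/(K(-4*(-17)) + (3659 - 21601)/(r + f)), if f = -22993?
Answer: 2653506237332/70704631589 ≈ 37.529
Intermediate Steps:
K(W) = 211 (K(W) = -5 + 216 = 211)
m(d, Z) = -55 (m(d, Z) = -5 - 50 = -55)
r = 1/14520 (r = 1/(-55 + 14575) = 1/14520 ≈ 6.8870e-5)
(9073 - 1125)/(K(-4*(-17)) + (3659 - 21601)/(r + f)) = (9073 - 1125)/(211 + (3659 - 21601)/(1/14520 - 22993)) = 7948/(211 - 17942/(-333858359/14520)) = 7948/(211 - 17942*(-14520/333858359)) = 7948/(211 + 260517840/333858359) = 7948/(70704631589/333858359) = 7948*(333858359/70704631589) = 2653506237332/70704631589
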